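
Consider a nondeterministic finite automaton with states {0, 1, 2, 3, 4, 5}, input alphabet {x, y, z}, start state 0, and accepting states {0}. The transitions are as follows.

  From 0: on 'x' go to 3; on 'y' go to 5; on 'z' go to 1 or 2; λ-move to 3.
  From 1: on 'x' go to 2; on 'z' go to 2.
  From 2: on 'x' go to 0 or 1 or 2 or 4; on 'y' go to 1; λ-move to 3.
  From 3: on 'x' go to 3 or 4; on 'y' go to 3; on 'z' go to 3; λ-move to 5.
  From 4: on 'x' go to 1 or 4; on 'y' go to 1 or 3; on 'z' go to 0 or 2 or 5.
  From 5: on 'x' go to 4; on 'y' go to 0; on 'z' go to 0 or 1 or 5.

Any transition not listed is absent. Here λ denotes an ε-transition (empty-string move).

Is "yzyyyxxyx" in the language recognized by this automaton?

No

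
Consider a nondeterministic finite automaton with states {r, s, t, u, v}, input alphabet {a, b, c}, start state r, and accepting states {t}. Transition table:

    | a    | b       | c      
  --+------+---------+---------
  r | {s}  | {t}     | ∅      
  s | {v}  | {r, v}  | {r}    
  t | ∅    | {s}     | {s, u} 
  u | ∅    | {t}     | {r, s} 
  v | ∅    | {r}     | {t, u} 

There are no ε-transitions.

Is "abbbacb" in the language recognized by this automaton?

Start in {r}.
Read 'a': {r} → {s}.
Read 'b': {s} → {r, v}.
Read 'b': {r, v} → {r, t}.
Read 'b': {r, t} → {s, t}.
Read 'a': {s, t} → {v}.
Read 'c': {v} → {t, u}.
Read 'b': {t, u} → {s, t}.
The final set {s, t} contains the accepting state t.

Yes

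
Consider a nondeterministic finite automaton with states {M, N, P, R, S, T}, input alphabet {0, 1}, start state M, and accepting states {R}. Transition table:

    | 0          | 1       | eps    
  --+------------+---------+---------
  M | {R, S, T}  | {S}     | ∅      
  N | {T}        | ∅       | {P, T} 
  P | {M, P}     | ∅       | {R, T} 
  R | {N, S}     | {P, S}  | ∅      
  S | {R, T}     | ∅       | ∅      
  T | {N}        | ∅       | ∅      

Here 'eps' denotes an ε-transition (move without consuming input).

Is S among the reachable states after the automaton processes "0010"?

Yes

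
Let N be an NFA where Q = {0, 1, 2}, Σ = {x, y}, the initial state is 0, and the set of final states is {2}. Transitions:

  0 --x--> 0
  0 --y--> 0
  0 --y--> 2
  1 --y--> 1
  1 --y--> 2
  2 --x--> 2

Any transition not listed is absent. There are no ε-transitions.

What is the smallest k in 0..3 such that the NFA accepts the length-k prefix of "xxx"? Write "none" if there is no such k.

Start in {0}.
Read 'x': 0→{0}; now {0}.
Read 'x': 0→{0}; now {0}.
Read 'x': 0→{0}; now {0}.
No reachable set along the way intersects F.

none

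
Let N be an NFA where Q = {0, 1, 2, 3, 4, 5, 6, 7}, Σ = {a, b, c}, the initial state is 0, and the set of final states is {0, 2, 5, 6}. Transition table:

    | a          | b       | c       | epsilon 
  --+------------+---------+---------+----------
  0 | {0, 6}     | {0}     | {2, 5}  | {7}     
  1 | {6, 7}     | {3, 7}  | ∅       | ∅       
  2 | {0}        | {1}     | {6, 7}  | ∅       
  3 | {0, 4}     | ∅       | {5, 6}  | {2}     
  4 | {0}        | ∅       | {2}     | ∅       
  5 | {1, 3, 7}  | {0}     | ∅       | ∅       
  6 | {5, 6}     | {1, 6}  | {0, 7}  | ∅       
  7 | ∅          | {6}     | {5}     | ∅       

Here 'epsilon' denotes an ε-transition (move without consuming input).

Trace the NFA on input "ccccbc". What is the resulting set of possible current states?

{2, 5}

Start: ε-closure({0}) = {0, 7}.
Read 'c': {0, 7} → {2, 5}.
Read 'c': {2, 5} → {6, 7}.
Read 'c': {6, 7} → {0, 5, 7}.
Read 'c': {0, 5, 7} → {2, 5}.
Read 'b': {2, 5} → {0, 1, 7}.
Read 'c': {0, 1, 7} → {2, 5}.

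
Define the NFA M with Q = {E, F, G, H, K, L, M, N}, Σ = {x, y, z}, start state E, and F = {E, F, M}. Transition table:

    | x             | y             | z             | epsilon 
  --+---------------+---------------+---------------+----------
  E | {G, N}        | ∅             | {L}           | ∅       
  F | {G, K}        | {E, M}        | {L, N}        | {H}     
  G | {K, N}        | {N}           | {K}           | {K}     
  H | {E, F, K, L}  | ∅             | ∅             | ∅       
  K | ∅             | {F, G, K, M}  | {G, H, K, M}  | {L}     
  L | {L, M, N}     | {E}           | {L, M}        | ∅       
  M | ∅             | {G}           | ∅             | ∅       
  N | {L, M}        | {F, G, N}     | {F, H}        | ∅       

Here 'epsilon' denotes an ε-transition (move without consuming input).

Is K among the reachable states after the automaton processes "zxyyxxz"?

Yes

Start in {E}.
Read 'z': {E} → {L}.
Read 'x': {L} → {L, M, N}.
Read 'y': {L, M, N} → {E, F, G, H, K, L, N}.
Read 'y': {E, F, G, H, K, L, N} → {E, F, G, H, K, L, M, N}.
Read 'x': {E, F, G, H, K, L, M, N} → {E, F, G, H, K, L, M, N}.
Read 'x': {E, F, G, H, K, L, M, N} → {E, F, G, H, K, L, M, N}.
Read 'z': {E, F, G, H, K, L, M, N} → {F, G, H, K, L, M, N}.
State K is in {F, G, H, K, L, M, N}.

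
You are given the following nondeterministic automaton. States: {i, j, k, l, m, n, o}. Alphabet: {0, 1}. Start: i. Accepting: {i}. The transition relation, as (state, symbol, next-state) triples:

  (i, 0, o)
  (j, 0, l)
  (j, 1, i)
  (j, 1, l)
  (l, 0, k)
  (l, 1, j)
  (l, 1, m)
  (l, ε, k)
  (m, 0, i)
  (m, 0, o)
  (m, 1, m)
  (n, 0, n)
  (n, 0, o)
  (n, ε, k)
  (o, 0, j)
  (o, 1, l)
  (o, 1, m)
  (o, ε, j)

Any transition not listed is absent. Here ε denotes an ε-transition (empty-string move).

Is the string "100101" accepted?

No

Start in {i}.
Read '1': {i} → ∅.
The set is empty and remains empty for the remaining 5 symbols.
The final set ∅ contains no accepting state.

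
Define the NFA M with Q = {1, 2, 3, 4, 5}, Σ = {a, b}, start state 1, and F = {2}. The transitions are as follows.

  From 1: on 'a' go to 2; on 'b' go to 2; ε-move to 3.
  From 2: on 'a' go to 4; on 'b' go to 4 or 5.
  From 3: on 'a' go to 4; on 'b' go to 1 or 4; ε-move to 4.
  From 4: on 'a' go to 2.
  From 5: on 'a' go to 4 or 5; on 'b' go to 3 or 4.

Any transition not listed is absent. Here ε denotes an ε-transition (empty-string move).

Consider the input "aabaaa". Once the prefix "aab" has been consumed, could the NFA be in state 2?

No

Start: ε-closure({1}) = {1, 3, 4}.
Read 'a': {1, 3, 4} → {2, 4}.
Read 'a': {2, 4} → {2, 4}.
Read 'b': {2, 4} → {4, 5}.
State 2 is not in {4, 5}.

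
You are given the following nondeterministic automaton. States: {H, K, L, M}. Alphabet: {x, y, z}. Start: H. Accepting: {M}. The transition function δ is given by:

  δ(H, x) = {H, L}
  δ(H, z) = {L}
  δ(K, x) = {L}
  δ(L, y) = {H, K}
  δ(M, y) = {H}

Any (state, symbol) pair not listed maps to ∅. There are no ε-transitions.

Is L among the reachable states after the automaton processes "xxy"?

Start in {H}.
Read 'x': H→{H, L}; now {H, L}.
Read 'x': H→{H, L}, L→∅; now {H, L}.
Read 'y': H→∅, L→{H, K}; now {H, K}.
State L is not in {H, K}.

No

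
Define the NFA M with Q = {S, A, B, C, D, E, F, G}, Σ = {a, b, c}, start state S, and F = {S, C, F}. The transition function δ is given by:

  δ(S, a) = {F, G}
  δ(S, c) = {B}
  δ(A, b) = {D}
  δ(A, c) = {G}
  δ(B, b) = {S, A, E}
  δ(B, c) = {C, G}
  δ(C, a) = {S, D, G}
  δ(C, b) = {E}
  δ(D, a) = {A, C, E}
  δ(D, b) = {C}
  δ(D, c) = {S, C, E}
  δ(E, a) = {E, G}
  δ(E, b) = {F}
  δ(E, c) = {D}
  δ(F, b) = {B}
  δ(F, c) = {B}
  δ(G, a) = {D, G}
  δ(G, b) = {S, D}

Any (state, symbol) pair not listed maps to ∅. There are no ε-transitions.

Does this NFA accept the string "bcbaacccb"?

Start in {S}.
Read 'b': S→∅; now ∅.
The set is empty and remains empty for the remaining 8 symbols.
The final set ∅ contains no accepting state.

No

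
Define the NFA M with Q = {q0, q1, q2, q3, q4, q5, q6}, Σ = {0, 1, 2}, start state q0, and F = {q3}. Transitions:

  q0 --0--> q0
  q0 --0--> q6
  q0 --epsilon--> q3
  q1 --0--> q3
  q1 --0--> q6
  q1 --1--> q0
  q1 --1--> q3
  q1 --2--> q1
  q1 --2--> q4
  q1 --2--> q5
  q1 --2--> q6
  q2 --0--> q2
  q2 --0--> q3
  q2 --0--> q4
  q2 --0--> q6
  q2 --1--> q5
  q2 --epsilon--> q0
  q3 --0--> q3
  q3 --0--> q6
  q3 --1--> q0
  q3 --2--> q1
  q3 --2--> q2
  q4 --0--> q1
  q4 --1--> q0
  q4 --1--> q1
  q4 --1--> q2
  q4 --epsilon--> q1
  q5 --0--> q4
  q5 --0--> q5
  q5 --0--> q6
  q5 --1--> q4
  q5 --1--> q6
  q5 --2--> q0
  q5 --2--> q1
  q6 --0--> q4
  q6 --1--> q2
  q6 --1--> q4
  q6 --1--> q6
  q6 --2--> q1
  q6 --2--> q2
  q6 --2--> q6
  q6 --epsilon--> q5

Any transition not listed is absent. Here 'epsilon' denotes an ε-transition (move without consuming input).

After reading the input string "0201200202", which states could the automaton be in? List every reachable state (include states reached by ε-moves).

Start: ε-closure({q0}) = {q0, q3}.
Read '0': {q0, q3} → {q0, q3, q5, q6}.
Read '2': {q0, q3, q5, q6} → {q0, q1, q2, q3, q5, q6}.
Read '0': {q0, q1, q2, q3, q5, q6} → {q0, q1, q2, q3, q4, q5, q6}.
Read '1': {q0, q1, q2, q3, q4, q5, q6} → {q0, q1, q2, q3, q4, q5, q6}.
Read '2': {q0, q1, q2, q3, q4, q5, q6} → {q0, q1, q2, q3, q4, q5, q6}.
Read '0': {q0, q1, q2, q3, q4, q5, q6} → {q0, q1, q2, q3, q4, q5, q6}.
Read '0': {q0, q1, q2, q3, q4, q5, q6} → {q0, q1, q2, q3, q4, q5, q6}.
Read '2': {q0, q1, q2, q3, q4, q5, q6} → {q0, q1, q2, q3, q4, q5, q6}.
Read '0': {q0, q1, q2, q3, q4, q5, q6} → {q0, q1, q2, q3, q4, q5, q6}.
Read '2': {q0, q1, q2, q3, q4, q5, q6} → {q0, q1, q2, q3, q4, q5, q6}.

{q0, q1, q2, q3, q4, q5, q6}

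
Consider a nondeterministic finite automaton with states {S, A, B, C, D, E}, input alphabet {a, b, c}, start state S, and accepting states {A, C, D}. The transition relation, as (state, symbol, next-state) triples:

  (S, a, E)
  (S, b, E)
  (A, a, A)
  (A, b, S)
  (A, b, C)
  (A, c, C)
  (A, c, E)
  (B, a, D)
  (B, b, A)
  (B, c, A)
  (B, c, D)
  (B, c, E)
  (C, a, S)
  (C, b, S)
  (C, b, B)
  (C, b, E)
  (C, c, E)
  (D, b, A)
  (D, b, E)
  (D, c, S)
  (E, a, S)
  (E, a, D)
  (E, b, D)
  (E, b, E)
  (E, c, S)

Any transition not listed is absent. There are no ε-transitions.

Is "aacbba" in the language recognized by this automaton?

Yes

Start in {S}.
Read 'a': {S} → {E}.
Read 'a': {E} → {S, D}.
Read 'c': {S, D} → {S}.
Read 'b': {S} → {E}.
Read 'b': {E} → {D, E}.
Read 'a': {D, E} → {S, D}.
The final set {S, D} contains the accepting state D.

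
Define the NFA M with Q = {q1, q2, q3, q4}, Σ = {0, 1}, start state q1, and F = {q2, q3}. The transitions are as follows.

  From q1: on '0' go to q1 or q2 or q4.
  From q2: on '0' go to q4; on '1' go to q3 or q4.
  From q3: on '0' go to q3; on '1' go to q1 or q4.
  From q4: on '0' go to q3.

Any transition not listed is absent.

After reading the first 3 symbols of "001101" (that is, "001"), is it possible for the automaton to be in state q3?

Yes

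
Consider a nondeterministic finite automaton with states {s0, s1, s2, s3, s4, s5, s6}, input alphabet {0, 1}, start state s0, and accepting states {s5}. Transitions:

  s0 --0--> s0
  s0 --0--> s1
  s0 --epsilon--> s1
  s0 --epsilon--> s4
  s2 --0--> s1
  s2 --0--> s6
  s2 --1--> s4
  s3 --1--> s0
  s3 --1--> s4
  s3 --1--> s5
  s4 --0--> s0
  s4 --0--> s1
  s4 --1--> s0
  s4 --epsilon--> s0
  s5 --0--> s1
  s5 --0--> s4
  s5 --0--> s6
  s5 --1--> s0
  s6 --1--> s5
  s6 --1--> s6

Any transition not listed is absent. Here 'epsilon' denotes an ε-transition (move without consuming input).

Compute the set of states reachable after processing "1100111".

{s0, s1, s4}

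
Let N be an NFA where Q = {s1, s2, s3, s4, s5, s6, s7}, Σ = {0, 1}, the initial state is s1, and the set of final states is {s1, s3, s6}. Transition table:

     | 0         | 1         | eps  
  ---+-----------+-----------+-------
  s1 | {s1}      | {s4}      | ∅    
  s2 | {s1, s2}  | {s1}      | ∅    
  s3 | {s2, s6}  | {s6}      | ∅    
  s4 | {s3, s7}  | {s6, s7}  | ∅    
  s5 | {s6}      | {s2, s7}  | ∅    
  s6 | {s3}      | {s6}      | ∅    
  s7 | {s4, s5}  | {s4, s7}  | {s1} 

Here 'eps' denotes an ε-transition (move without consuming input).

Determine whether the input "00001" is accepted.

No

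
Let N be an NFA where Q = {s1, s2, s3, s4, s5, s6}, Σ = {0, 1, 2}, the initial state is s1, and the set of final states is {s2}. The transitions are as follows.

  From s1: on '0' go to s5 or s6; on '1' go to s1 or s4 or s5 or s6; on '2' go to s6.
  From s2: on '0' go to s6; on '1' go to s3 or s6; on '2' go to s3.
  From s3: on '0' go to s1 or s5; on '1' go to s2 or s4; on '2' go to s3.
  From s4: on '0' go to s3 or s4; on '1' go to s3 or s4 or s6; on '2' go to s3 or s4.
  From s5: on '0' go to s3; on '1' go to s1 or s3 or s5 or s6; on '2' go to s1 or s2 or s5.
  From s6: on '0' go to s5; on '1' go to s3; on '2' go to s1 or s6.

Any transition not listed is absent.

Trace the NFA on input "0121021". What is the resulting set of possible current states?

{s1, s2, s3, s4, s5, s6}

Start in {s1}.
Read '0': {s1} → {s5, s6}.
Read '1': {s5, s6} → {s1, s3, s5, s6}.
Read '2': {s1, s3, s5, s6} → {s1, s2, s3, s5, s6}.
Read '1': {s1, s2, s3, s5, s6} → {s1, s2, s3, s4, s5, s6}.
Read '0': {s1, s2, s3, s4, s5, s6} → {s1, s3, s4, s5, s6}.
Read '2': {s1, s3, s4, s5, s6} → {s1, s2, s3, s4, s5, s6}.
Read '1': {s1, s2, s3, s4, s5, s6} → {s1, s2, s3, s4, s5, s6}.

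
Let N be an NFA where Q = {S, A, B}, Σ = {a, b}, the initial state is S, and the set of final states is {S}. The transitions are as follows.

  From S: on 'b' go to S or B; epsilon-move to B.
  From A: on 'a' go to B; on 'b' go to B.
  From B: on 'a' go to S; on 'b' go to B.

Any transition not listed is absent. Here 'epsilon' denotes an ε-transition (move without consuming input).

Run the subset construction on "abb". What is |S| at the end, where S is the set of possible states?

2

Start: ε-closure({S}) = {S, B}.
Read 'a': {S, B} → {S, B}.
Read 'b': {S, B} → {S, B}.
Read 'b': {S, B} → {S, B}.
That set has 2 states.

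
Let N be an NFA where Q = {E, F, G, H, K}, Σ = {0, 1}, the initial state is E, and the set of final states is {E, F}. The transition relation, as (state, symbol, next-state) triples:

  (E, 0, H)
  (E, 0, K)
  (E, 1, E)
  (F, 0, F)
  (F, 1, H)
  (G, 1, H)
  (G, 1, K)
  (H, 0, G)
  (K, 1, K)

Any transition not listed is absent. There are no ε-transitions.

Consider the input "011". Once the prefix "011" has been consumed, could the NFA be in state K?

Yes

Start in {E}.
Read '0': {E} → {H, K}.
Read '1': {H, K} → {K}.
Read '1': {K} → {K}.
State K is in {K}.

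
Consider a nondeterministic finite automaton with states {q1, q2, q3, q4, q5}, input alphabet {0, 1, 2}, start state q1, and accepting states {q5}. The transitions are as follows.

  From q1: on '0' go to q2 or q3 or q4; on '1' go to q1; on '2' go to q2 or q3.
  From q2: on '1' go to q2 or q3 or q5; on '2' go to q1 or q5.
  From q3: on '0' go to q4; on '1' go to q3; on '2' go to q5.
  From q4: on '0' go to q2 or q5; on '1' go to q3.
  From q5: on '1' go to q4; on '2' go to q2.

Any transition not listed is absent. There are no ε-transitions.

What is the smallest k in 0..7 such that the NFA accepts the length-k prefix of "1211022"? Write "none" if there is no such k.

Start in {q1}.
Read '1': {q1} → {q1}.
Read '2': {q1} → {q2, q3}.
Read '1': {q2, q3} → {q2, q3, q5}.
None of the earlier sets intersect F, but {q2, q3, q5} does.

3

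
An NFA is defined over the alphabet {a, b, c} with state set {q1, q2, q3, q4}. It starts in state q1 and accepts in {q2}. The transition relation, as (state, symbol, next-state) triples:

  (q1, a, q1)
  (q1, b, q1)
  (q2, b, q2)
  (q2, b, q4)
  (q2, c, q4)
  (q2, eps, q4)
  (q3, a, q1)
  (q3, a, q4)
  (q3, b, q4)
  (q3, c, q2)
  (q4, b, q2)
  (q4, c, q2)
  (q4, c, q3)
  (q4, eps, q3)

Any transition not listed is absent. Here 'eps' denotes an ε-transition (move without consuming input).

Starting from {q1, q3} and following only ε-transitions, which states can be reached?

{q1, q3}

Begin with {q1, q3}.
No ε-moves leave this set, so the closure equals the set itself.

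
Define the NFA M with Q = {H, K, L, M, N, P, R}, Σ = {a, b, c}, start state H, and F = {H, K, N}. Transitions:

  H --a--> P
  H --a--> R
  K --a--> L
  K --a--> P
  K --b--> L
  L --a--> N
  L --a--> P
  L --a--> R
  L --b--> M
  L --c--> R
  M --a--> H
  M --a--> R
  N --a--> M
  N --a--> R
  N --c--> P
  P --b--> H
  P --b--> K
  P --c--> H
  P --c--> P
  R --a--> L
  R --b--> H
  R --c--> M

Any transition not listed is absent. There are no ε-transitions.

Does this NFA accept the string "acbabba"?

Yes

Start in {H}.
Read 'a': {H} → {P, R}.
Read 'c': {P, R} → {H, M, P}.
Read 'b': {H, M, P} → {H, K}.
Read 'a': {H, K} → {L, P, R}.
Read 'b': {L, P, R} → {H, K, M}.
Read 'b': {H, K, M} → {L}.
Read 'a': {L} → {N, P, R}.
The final set {N, P, R} contains the accepting state N.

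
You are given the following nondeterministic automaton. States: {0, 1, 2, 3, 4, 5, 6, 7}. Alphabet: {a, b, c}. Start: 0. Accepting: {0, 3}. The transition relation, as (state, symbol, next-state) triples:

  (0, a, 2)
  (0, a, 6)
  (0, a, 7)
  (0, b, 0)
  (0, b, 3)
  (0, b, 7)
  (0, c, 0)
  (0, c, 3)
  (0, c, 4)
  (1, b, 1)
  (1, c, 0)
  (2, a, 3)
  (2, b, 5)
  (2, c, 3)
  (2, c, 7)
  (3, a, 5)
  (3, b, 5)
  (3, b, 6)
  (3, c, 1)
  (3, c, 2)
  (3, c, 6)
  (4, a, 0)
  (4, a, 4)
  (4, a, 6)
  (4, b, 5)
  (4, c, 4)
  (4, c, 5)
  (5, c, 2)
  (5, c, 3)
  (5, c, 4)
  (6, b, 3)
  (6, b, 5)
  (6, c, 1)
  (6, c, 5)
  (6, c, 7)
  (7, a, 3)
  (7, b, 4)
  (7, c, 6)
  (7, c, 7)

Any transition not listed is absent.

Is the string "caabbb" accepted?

Start in {0}.
Read 'c': 0→{0, 3, 4}; now {0, 3, 4}.
Read 'a': 0→{2, 6, 7}, 3→{5}, 4→{0, 4, 6}; now {0, 2, 4, 5, 6, 7}.
Read 'a': 0→{2, 6, 7}, 2→{3}, 4→{0, 4, 6}, 5→∅, 6→∅, 7→{3}; now {0, 2, 3, 4, 6, 7}.
Read 'b': 0→{0, 3, 7}, 2→{5}, 3→{5, 6}, 4→{5}, 6→{3, 5}, 7→{4}; now {0, 3, 4, 5, 6, 7}.
Read 'b': 0→{0, 3, 7}, 3→{5, 6}, 4→{5}, 5→∅, 6→{3, 5}, 7→{4}; now {0, 3, 4, 5, 6, 7}.
Read 'b': 0→{0, 3, 7}, 3→{5, 6}, 4→{5}, 5→∅, 6→{3, 5}, 7→{4}; now {0, 3, 4, 5, 6, 7}.
The final set {0, 3, 4, 5, 6, 7} contains the accepting states 0, 3.

Yes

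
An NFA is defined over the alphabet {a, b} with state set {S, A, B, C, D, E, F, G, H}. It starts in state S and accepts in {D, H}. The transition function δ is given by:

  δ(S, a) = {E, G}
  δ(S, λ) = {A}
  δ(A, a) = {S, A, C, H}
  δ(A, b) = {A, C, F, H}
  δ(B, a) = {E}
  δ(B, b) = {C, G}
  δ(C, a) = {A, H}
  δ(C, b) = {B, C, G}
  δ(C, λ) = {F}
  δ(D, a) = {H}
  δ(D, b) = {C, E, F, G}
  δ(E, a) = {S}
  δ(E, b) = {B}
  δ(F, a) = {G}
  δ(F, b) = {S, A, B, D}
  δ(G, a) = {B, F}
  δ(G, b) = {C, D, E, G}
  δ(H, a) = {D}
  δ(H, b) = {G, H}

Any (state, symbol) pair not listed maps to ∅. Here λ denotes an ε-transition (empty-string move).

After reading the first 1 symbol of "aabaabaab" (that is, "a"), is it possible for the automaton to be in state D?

No

Start: ε-closure({S}) = {S, A}.
Read 'a': S→{E, G}, A→{S, A, C, H}; union {S, A, C, E, G, H}; ε-closure = {S, A, C, E, F, G, H}.
State D is not in {S, A, C, E, F, G, H}.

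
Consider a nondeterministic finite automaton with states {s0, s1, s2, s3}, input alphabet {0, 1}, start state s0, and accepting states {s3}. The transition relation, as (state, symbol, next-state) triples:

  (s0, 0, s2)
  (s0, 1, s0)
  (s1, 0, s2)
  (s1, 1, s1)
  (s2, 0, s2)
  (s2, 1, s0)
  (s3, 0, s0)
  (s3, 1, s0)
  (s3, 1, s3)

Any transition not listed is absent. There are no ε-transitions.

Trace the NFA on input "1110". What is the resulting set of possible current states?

{s2}

Start in {s0}.
Read '1': {s0} → {s0}.
Read '1': {s0} → {s0}.
Read '1': {s0} → {s0}.
Read '0': {s0} → {s2}.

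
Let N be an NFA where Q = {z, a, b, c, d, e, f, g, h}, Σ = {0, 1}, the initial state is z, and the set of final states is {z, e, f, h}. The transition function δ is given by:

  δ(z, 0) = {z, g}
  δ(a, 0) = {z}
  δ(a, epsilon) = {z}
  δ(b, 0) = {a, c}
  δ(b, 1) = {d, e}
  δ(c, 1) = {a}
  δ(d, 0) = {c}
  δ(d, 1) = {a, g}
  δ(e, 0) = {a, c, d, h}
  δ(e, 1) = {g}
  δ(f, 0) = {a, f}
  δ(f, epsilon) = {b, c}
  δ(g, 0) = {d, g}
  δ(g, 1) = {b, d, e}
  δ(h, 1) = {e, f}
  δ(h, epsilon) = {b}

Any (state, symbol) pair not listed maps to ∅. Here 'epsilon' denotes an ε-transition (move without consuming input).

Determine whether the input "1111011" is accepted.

No

Start in {z}.
Read '1': {z} → ∅.
The set is empty and remains empty for the remaining 6 symbols.
The final set ∅ contains no accepting state.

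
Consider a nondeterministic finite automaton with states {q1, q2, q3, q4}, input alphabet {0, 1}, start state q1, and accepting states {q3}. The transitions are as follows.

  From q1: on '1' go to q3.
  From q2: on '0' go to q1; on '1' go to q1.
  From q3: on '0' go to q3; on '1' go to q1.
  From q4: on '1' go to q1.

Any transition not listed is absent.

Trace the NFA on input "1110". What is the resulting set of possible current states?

{q3}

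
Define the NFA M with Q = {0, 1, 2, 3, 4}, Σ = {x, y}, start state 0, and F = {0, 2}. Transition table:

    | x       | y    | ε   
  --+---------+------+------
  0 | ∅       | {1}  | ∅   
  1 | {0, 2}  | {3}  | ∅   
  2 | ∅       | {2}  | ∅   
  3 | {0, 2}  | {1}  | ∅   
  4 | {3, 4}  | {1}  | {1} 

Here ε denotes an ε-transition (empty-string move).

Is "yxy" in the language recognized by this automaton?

Start in {0}.
Read 'y': {0} → {1}.
Read 'x': {1} → {0, 2}.
Read 'y': {0, 2} → {1, 2}.
The final set {1, 2} contains the accepting state 2.

Yes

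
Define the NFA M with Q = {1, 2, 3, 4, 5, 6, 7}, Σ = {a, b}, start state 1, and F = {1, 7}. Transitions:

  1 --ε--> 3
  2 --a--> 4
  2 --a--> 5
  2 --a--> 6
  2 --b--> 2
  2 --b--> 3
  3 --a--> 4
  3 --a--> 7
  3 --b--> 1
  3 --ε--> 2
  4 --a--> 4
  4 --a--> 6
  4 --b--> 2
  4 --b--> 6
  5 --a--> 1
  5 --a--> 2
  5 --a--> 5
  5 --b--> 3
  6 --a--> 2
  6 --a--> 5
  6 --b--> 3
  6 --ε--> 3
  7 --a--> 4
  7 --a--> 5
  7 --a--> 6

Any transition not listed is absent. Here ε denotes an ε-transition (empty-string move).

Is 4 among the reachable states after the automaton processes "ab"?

No

Start: ε-closure({1}) = {1, 2, 3}.
Read 'a': 1→∅, 2→{4, 5, 6}, 3→{4, 7}; union {4, 5, 6, 7}; ε-closure = {2, 3, 4, 5, 6, 7}.
Read 'b': 2→{2, 3}, 3→{1}, 4→{2, 6}, 5→{3}, 6→{3}, 7→∅; now {1, 2, 3, 6}.
State 4 is not in {1, 2, 3, 6}.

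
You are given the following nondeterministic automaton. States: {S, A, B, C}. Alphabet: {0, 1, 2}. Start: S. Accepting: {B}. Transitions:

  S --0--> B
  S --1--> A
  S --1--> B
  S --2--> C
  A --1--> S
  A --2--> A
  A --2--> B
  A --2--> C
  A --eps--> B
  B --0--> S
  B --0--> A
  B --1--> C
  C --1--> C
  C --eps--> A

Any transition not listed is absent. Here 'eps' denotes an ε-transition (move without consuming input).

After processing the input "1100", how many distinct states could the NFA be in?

3

Start in {S}.
Read '1': S→{A, B}; now {A, B}.
Read '1': A→{S}, B→{C}; union {S, C}; ε-closure = {S, A, B, C}.
Read '0': S→{B}, A→∅, B→{S, A}, C→∅; now {S, A, B}.
Read '0': S→{B}, A→∅, B→{S, A}; now {S, A, B}.
That set has 3 states.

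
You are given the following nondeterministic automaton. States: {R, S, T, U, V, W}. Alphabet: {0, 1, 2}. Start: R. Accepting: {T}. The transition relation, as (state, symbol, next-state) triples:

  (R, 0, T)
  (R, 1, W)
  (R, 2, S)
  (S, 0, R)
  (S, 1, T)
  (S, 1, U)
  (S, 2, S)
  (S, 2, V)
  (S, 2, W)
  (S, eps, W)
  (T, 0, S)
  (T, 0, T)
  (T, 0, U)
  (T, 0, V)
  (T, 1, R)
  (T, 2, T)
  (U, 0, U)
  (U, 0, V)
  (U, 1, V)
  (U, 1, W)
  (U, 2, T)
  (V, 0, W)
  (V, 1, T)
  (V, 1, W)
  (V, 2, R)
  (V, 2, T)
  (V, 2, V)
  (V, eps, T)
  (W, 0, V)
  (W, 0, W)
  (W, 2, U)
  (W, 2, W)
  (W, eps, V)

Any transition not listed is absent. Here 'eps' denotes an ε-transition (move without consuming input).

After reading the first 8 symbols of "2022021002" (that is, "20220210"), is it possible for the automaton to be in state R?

Start in {R}.
Read '2': R→{S}; union {S}; ε-closure = {S, T, V, W}.
Read '0': S→{R}, T→{S, T, U, V}, V→{W}, W→{V, W}; now {R, S, T, U, V, W}.
Read '2': R→{S}, S→{S, V, W}, T→{T}, U→{T}, V→{R, T, V}, W→{U, W}; now {R, S, T, U, V, W}.
Read '2': R→{S}, S→{S, V, W}, T→{T}, U→{T}, V→{R, T, V}, W→{U, W}; now {R, S, T, U, V, W}.
Read '0': R→{T}, S→{R}, T→{S, T, U, V}, U→{U, V}, V→{W}, W→{V, W}; now {R, S, T, U, V, W}.
Read '2': R→{S}, S→{S, V, W}, T→{T}, U→{T}, V→{R, T, V}, W→{U, W}; now {R, S, T, U, V, W}.
Read '1': R→{W}, S→{T, U}, T→{R}, U→{V, W}, V→{T, W}, W→∅; now {R, T, U, V, W}.
Read '0': R→{T}, T→{S, T, U, V}, U→{U, V}, V→{W}, W→{V, W}; now {S, T, U, V, W}.
State R is not in {S, T, U, V, W}.

No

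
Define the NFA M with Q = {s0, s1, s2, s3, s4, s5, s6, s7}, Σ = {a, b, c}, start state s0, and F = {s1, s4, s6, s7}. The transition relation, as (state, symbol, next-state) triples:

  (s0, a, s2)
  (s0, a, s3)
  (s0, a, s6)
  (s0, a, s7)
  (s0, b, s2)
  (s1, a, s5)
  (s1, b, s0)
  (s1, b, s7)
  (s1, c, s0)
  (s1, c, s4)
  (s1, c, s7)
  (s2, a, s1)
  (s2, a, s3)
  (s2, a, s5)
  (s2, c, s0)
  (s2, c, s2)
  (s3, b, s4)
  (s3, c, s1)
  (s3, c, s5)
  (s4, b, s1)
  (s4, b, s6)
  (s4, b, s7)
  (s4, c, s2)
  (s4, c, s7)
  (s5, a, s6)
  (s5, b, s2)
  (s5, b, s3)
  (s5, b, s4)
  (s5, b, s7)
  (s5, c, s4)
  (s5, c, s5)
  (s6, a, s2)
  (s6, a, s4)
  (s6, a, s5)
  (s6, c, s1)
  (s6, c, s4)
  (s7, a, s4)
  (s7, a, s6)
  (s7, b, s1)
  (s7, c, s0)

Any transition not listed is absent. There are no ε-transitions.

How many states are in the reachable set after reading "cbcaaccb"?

0

Start in {s0}.
Read 'c': s0→∅; now ∅.
The set is empty and remains empty for the remaining 7 symbols.
That set has 0 states.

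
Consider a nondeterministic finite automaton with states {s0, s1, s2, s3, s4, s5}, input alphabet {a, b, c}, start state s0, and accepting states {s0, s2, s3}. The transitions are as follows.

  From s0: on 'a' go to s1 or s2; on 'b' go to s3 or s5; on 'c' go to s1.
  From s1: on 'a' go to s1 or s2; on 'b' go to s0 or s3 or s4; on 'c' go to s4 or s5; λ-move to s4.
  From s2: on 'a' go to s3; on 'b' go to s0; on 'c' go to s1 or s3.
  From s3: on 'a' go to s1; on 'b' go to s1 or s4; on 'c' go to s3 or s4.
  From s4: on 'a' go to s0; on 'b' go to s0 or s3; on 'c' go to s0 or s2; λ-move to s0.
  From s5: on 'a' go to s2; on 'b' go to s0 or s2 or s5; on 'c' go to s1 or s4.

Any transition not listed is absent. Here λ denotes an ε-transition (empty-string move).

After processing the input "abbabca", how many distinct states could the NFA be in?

Start in {s0}.
Read 'a': {s0} → {s0, s1, s2, s4}.
Read 'b': {s0, s1, s2, s4} → {s0, s3, s4, s5}.
Read 'b': {s0, s3, s4, s5} → {s0, s1, s2, s3, s4, s5}.
Read 'a': {s0, s1, s2, s3, s4, s5} → {s0, s1, s2, s3, s4}.
Read 'b': {s0, s1, s2, s3, s4} → {s0, s1, s3, s4, s5}.
Read 'c': {s0, s1, s3, s4, s5} → {s0, s1, s2, s3, s4, s5}.
Read 'a': {s0, s1, s2, s3, s4, s5} → {s0, s1, s2, s3, s4}.
That set has 5 states.

5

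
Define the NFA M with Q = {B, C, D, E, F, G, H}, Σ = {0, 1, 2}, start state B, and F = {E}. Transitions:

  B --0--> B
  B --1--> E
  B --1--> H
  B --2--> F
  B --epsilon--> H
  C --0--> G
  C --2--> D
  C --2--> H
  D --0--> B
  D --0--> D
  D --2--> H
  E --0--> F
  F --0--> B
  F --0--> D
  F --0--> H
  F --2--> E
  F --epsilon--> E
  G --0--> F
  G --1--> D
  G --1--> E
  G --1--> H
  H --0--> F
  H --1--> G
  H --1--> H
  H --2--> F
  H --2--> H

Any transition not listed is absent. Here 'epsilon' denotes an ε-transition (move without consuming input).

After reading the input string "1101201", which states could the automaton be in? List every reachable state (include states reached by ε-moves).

Start: ε-closure({B}) = {B, H}.
Read '1': B→{E, H}, H→{G, H}; now {E, G, H}.
Read '1': E→∅, G→{D, E, H}, H→{G, H}; now {D, E, G, H}.
Read '0': D→{B, D}, E→{F}, G→{F}, H→{F}; union {B, D, F}; ε-closure = {B, D, E, F, H}.
Read '1': B→{E, H}, D→∅, E→∅, F→∅, H→{G, H}; now {E, G, H}.
Read '2': E→∅, G→∅, H→{F, H}; union {F, H}; ε-closure = {E, F, H}.
Read '0': E→{F}, F→{B, D, H}, H→{F}; union {B, D, F, H}; ε-closure = {B, D, E, F, H}.
Read '1': B→{E, H}, D→∅, E→∅, F→∅, H→{G, H}; now {E, G, H}.

{E, G, H}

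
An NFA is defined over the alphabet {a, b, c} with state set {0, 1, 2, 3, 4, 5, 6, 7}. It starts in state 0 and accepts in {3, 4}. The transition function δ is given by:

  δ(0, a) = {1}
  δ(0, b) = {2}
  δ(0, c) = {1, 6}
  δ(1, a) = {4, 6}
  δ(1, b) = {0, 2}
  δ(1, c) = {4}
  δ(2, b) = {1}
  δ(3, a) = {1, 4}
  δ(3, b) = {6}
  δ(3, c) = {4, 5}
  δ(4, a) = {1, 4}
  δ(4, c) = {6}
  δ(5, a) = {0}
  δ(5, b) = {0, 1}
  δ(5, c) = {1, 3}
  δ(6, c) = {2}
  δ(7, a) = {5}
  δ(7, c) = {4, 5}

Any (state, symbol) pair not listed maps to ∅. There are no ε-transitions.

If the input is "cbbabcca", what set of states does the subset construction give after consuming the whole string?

∅

Start in {0}.
Read 'c': {0} → {1, 6}.
Read 'b': {1, 6} → {0, 2}.
Read 'b': {0, 2} → {1, 2}.
Read 'a': {1, 2} → {4, 6}.
Read 'b': {4, 6} → ∅.
The set is empty and remains empty for the remaining 3 symbols.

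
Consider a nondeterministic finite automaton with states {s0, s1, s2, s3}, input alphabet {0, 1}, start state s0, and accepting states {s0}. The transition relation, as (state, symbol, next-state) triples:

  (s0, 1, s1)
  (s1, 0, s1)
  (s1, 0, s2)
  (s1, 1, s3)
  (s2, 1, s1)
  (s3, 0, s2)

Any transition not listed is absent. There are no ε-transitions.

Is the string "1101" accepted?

No

Start in {s0}.
Read '1': {s0} → {s1}.
Read '1': {s1} → {s3}.
Read '0': {s3} → {s2}.
Read '1': {s2} → {s1}.
The final set {s1} contains no accepting state.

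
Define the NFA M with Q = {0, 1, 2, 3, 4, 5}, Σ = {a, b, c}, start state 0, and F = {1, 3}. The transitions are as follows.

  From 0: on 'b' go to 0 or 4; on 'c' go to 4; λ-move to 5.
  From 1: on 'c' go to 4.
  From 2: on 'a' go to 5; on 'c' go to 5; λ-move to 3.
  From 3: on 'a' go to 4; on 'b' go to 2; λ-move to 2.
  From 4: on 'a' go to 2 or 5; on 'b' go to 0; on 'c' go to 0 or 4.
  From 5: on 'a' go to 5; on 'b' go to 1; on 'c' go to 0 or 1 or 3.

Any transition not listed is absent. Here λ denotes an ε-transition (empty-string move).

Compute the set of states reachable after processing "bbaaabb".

Start: ε-closure({0}) = {0, 5}.
Read 'b': 0→{0, 4}, 5→{1}; union {0, 1, 4}; ε-closure = {0, 1, 4, 5}.
Read 'b': 0→{0, 4}, 1→∅, 4→{0}, 5→{1}; union {0, 1, 4}; ε-closure = {0, 1, 4, 5}.
Read 'a': 0→∅, 1→∅, 4→{2, 5}, 5→{5}; union {2, 5}; ε-closure = {2, 3, 5}.
Read 'a': 2→{5}, 3→{4}, 5→{5}; now {4, 5}.
Read 'a': 4→{2, 5}, 5→{5}; union {2, 5}; ε-closure = {2, 3, 5}.
Read 'b': 2→∅, 3→{2}, 5→{1}; union {1, 2}; ε-closure = {1, 2, 3}.
Read 'b': 1→∅, 2→∅, 3→{2}; union {2}; ε-closure = {2, 3}.

{2, 3}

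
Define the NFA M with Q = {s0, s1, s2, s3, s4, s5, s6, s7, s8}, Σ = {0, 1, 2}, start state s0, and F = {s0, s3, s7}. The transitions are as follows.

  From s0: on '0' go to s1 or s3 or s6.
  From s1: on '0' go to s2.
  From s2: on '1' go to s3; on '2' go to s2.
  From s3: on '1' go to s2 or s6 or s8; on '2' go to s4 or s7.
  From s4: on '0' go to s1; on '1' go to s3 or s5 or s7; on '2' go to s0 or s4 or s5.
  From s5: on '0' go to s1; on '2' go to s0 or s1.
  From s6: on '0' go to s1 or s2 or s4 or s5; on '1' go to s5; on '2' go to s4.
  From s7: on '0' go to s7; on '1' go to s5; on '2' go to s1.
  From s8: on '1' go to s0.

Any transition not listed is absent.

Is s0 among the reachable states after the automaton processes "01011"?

No

Start in {s0}.
Read '0': s0→{s1, s3, s6}; now {s1, s3, s6}.
Read '1': s1→∅, s3→{s2, s6, s8}, s6→{s5}; now {s2, s5, s6, s8}.
Read '0': s2→∅, s5→{s1}, s6→{s1, s2, s4, s5}, s8→∅; now {s1, s2, s4, s5}.
Read '1': s1→∅, s2→{s3}, s4→{s3, s5, s7}, s5→∅; now {s3, s5, s7}.
Read '1': s3→{s2, s6, s8}, s5→∅, s7→{s5}; now {s2, s5, s6, s8}.
State s0 is not in {s2, s5, s6, s8}.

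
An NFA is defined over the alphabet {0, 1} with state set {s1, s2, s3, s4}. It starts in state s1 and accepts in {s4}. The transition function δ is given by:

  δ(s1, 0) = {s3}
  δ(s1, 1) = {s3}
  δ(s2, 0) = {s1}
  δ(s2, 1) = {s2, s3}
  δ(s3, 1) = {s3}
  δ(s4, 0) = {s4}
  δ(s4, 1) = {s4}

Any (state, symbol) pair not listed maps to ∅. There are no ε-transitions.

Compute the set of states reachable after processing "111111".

Start in {s1}.
Read '1': s1→{s3}; now {s3}.
Read '1': s3→{s3}; now {s3}.
Read '1': s3→{s3}; now {s3}.
Read '1': s3→{s3}; now {s3}.
Read '1': s3→{s3}; now {s3}.
Read '1': s3→{s3}; now {s3}.

{s3}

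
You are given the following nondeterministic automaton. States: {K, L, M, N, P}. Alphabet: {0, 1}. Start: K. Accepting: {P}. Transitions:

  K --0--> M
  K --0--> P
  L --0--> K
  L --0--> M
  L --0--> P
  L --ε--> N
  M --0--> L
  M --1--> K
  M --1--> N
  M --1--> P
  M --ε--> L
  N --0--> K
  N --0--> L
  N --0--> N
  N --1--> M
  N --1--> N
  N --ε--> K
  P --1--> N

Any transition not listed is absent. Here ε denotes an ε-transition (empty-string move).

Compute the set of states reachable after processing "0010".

{K, L, M, N, P}

Start in {K}.
Read '0': {K} → {K, L, M, N, P}.
Read '0': {K, L, M, N, P} → {K, L, M, N, P}.
Read '1': {K, L, M, N, P} → {K, L, M, N, P}.
Read '0': {K, L, M, N, P} → {K, L, M, N, P}.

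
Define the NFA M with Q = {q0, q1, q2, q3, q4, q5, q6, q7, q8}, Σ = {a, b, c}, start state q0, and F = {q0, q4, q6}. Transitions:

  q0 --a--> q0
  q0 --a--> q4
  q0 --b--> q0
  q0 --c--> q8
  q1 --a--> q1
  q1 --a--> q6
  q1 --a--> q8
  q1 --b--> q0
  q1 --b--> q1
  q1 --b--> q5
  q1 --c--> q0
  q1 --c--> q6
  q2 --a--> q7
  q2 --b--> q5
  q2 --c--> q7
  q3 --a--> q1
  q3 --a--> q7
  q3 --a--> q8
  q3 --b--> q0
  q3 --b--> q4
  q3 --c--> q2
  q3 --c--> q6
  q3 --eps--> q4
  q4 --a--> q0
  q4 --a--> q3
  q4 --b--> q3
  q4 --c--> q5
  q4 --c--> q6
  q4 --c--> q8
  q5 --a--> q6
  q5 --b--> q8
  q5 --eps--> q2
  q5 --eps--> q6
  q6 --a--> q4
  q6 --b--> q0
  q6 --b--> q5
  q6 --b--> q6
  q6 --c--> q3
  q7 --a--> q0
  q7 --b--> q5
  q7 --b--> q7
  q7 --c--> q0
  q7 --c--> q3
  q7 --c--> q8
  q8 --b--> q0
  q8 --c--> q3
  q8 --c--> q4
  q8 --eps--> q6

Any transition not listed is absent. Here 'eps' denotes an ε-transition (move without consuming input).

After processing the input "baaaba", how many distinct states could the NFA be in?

Start in {q0}.
Read 'b': {q0} → {q0}.
Read 'a': {q0} → {q0, q4}.
Read 'a': {q0, q4} → {q0, q3, q4}.
Read 'a': {q0, q3, q4} → {q0, q1, q3, q4, q6, q7, q8}.
Read 'b': {q0, q1, q3, q4, q6, q7, q8} → {q0, q1, q2, q3, q4, q5, q6, q7}.
Read 'a': {q0, q1, q2, q3, q4, q5, q6, q7} → {q0, q1, q3, q4, q6, q7, q8}.
That set has 7 states.

7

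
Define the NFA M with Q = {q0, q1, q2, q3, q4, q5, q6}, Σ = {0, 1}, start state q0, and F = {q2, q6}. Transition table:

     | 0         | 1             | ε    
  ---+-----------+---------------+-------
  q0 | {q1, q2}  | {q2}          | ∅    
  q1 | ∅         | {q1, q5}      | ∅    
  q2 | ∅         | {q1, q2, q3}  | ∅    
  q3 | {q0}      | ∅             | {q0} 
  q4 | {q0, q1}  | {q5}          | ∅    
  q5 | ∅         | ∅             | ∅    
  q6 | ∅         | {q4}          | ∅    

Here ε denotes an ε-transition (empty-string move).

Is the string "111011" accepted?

Start in {q0}.
Read '1': {q0} → {q2}.
Read '1': {q2} → {q0, q1, q2, q3}.
Read '1': {q0, q1, q2, q3} → {q0, q1, q2, q3, q5}.
Read '0': {q0, q1, q2, q3, q5} → {q0, q1, q2}.
Read '1': {q0, q1, q2} → {q0, q1, q2, q3, q5}.
Read '1': {q0, q1, q2, q3, q5} → {q0, q1, q2, q3, q5}.
The final set {q0, q1, q2, q3, q5} contains the accepting state q2.

Yes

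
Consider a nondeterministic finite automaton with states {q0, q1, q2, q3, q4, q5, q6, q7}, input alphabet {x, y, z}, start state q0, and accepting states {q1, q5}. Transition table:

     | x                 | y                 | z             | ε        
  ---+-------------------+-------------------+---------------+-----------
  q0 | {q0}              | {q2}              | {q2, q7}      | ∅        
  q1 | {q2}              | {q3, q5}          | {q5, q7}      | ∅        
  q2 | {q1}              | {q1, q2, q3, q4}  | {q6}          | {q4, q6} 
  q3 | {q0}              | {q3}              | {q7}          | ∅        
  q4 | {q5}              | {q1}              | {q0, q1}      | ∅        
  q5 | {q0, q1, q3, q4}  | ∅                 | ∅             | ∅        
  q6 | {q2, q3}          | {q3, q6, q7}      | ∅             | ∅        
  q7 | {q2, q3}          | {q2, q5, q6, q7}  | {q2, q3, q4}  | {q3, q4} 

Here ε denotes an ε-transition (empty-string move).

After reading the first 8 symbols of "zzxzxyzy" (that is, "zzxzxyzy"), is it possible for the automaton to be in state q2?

Yes

Start in {q0}.
Read 'z': q0→{q2, q7}; union {q2, q7}; ε-closure = {q2, q3, q4, q6, q7}.
Read 'z': q2→{q6}, q3→{q7}, q4→{q0, q1}, q6→∅, q7→{q2, q3, q4}; now {q0, q1, q2, q3, q4, q6, q7}.
Read 'x': q0→{q0}, q1→{q2}, q2→{q1}, q3→{q0}, q4→{q5}, q6→{q2, q3}, q7→{q2, q3}; union {q0, q1, q2, q3, q5}; ε-closure = {q0, q1, q2, q3, q4, q5, q6}.
Read 'z': q0→{q2, q7}, q1→{q5, q7}, q2→{q6}, q3→{q7}, q4→{q0, q1}, q5→∅, q6→∅; union {q0, q1, q2, q5, q6, q7}; ε-closure = {q0, q1, q2, q3, q4, q5, q6, q7}.
Read 'x': q0→{q0}, q1→{q2}, q2→{q1}, q3→{q0}, q4→{q5}, q5→{q0, q1, q3, q4}, q6→{q2, q3}, q7→{q2, q3}; union {q0, q1, q2, q3, q4, q5}; ε-closure = {q0, q1, q2, q3, q4, q5, q6}.
Read 'y': q0→{q2}, q1→{q3, q5}, q2→{q1, q2, q3, q4}, q3→{q3}, q4→{q1}, q5→∅, q6→{q3, q6, q7}; now {q1, q2, q3, q4, q5, q6, q7}.
Read 'z': q1→{q5, q7}, q2→{q6}, q3→{q7}, q4→{q0, q1}, q5→∅, q6→∅, q7→{q2, q3, q4}; now {q0, q1, q2, q3, q4, q5, q6, q7}.
Read 'y': q0→{q2}, q1→{q3, q5}, q2→{q1, q2, q3, q4}, q3→{q3}, q4→{q1}, q5→∅, q6→{q3, q6, q7}, q7→{q2, q5, q6, q7}; now {q1, q2, q3, q4, q5, q6, q7}.
State q2 is in {q1, q2, q3, q4, q5, q6, q7}.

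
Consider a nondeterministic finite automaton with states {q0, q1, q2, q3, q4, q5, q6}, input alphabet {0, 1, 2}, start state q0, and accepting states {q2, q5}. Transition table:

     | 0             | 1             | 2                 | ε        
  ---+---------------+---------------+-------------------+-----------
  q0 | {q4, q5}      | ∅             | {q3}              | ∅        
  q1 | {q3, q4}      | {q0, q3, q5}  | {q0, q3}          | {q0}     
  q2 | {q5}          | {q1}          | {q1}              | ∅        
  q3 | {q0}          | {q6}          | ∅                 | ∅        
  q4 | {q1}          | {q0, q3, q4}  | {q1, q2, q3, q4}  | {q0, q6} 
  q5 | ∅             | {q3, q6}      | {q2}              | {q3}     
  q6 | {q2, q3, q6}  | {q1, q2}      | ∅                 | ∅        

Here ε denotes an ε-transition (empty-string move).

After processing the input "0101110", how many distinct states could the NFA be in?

7

Start in {q0}.
Read '0': {q0} → {q0, q3, q4, q5, q6}.
Read '1': {q0, q3, q4, q5, q6} → {q0, q1, q2, q3, q4, q6}.
Read '0': {q0, q1, q2, q3, q4, q6} → {q0, q1, q2, q3, q4, q5, q6}.
Read '1': {q0, q1, q2, q3, q4, q5, q6} → {q0, q1, q2, q3, q4, q5, q6}.
Read '1': {q0, q1, q2, q3, q4, q5, q6} → {q0, q1, q2, q3, q4, q5, q6}.
Read '1': {q0, q1, q2, q3, q4, q5, q6} → {q0, q1, q2, q3, q4, q5, q6}.
Read '0': {q0, q1, q2, q3, q4, q5, q6} → {q0, q1, q2, q3, q4, q5, q6}.
That set has 7 states.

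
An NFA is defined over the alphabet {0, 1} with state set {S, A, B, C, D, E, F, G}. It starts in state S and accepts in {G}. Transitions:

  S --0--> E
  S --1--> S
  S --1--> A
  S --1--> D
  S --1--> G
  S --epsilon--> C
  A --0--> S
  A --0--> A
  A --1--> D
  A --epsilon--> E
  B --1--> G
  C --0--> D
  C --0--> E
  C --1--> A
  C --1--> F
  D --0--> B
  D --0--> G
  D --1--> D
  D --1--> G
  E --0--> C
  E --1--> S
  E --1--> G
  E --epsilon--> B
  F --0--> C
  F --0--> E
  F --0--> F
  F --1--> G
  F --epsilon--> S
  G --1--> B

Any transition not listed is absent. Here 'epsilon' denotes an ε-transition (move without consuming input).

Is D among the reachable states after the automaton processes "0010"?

Start: ε-closure({S}) = {S, C}.
Read '0': S→{E}, C→{D, E}; union {D, E}; ε-closure = {B, D, E}.
Read '0': B→∅, D→{B, G}, E→{C}; now {B, C, G}.
Read '1': B→{G}, C→{A, F}, G→{B}; union {A, B, F, G}; ε-closure = {S, A, B, C, E, F, G}.
Read '0': S→{E}, A→{S, A}, B→∅, C→{D, E}, E→{C}, F→{C, E, F}, G→∅; union {S, A, C, D, E, F}; ε-closure = {S, A, B, C, D, E, F}.
State D is in {S, A, B, C, D, E, F}.

Yes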